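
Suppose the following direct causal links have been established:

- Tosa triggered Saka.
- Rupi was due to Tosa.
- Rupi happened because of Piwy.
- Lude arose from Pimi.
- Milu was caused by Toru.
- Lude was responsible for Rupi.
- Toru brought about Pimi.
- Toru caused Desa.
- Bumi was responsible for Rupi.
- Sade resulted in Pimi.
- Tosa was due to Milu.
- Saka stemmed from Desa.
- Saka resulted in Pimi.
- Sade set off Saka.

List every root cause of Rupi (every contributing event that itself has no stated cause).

Tracing upstream from Rupi: Rupi ← Tosa ← Milu ← Toru.
A separate upstream branch: Rupi ← Lude ← Pimi ← Sade.
A separate upstream branch: Rupi ← Bumi.
A separate upstream branch: Rupi ← Piwy.
Each of those chain origins has no stated cause.

Bumi, Piwy, Sade, Toru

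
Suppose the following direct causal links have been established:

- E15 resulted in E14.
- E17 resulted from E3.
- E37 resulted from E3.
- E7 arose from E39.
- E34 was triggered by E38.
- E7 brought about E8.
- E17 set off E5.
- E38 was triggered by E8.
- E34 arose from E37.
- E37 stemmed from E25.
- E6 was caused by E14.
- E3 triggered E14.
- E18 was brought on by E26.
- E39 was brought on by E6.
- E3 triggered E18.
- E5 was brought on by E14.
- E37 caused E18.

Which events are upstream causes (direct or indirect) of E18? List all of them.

Immediate causes of E18: E3, E37, E26.
Further upstream: E25.

E25, E26, E3, E37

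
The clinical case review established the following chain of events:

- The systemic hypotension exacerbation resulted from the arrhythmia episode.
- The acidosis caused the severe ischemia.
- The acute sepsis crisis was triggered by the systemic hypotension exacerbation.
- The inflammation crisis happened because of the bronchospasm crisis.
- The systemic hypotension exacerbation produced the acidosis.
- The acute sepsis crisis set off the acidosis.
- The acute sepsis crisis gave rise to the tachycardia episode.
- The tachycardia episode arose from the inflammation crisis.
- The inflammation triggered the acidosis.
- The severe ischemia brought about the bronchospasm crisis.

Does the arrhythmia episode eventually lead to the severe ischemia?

Yes

There is a causal chain: the arrhythmia episode → the systemic hypotension exacerbation → the acidosis → the severe ischemia.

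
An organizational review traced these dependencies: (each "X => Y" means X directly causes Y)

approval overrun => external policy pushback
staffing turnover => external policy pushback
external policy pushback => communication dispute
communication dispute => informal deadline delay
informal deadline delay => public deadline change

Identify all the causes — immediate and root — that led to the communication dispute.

Immediate cause of the communication dispute: the external policy pushback.
Further upstream: the staffing turnover, the approval overrun.

the approval overrun, the external policy pushback, the staffing turnover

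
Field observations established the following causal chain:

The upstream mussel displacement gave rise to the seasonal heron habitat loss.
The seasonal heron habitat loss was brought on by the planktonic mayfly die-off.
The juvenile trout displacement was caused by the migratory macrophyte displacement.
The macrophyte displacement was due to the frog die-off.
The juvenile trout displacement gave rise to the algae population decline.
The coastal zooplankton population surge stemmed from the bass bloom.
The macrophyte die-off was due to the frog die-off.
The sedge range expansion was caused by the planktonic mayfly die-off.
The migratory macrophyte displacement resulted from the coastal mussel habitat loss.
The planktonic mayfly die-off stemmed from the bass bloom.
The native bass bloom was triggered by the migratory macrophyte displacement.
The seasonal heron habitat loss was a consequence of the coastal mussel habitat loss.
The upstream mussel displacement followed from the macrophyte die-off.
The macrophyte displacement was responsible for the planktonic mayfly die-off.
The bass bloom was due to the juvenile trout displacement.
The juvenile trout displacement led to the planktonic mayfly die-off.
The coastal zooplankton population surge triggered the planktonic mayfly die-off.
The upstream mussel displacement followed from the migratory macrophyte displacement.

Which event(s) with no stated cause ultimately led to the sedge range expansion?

Tracing upstream from the sedge range expansion: the sedge range expansion ← the planktonic mayfly die-off ← the juvenile trout displacement ← the migratory macrophyte displacement ← the coastal mussel habitat loss.
A separate upstream branch: the sedge range expansion ← the planktonic mayfly die-off ← the macrophyte displacement ← the frog die-off.
Each of those chain origins has no stated cause.

the coastal mussel habitat loss, the frog die-off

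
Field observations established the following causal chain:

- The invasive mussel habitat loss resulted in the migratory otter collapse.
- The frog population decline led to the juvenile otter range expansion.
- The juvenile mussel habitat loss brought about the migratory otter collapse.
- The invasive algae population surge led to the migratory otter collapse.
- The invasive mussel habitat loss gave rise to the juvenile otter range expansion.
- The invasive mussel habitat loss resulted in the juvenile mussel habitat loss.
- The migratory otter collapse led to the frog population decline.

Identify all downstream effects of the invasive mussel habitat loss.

Direct effects: the juvenile mussel habitat loss, the migratory otter collapse, the juvenile otter range expansion.
2 steps out: the frog population decline.
Not reachable from it: the invasive algae population surge.

the frog population decline, the juvenile mussel habitat loss, the juvenile otter range expansion, the migratory otter collapse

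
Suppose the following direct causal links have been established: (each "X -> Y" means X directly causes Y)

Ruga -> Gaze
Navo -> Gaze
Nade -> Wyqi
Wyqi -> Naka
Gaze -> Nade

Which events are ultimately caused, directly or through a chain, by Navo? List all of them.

Gaze, Nade, Naka, Wyqi

Direct effects: Gaze.
2 steps out: Nade.
3 steps out: Wyqi.
4 steps out: Naka.
Not reachable from it: Ruga.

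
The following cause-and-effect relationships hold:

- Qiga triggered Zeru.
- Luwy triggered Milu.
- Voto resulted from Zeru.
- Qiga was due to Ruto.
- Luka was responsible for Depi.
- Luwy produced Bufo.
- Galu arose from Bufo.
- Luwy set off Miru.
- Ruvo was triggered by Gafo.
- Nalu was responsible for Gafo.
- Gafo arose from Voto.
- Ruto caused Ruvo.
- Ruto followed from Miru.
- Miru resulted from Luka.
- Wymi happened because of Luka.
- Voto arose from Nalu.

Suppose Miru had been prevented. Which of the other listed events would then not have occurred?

Downstream of Miru: Ruto, Qiga, Zeru, Voto, Gafo, Ruvo.
Of those, still caused via another path: Voto, Gafo, Ruvo.
The remainder have no surviving cause.

Qiga, Ruto, Zeru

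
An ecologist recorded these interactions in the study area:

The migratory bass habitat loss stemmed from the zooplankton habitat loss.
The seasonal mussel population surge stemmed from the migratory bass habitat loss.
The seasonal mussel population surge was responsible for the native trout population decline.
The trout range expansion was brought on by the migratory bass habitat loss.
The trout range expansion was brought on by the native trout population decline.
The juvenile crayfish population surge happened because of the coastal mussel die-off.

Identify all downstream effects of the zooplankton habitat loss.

the migratory bass habitat loss, the native trout population decline, the seasonal mussel population surge, the trout range expansion

Direct effects: the migratory bass habitat loss.
2 steps out: the seasonal mussel population surge, the trout range expansion.
3 steps out: the native trout population decline.
Not reachable from it: the coastal mussel die-off, the juvenile crayfish population surge.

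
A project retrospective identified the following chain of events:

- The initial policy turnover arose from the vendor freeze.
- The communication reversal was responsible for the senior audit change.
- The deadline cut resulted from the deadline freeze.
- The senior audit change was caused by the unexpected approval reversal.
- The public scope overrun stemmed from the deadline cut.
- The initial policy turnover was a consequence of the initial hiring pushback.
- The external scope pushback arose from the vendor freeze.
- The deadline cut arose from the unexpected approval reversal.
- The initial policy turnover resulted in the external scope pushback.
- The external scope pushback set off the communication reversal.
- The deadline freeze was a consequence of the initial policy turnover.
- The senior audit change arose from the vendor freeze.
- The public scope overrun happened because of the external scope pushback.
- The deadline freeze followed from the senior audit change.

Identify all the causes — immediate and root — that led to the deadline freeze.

the communication reversal, the external scope pushback, the initial hiring pushback, the initial policy turnover, the senior audit change, the unexpected approval reversal, the vendor freeze

Immediate causes of the deadline freeze: the initial policy turnover, the senior audit change.
Further upstream: the initial hiring pushback, the vendor freeze, the external scope pushback, the communication reversal, the unexpected approval reversal.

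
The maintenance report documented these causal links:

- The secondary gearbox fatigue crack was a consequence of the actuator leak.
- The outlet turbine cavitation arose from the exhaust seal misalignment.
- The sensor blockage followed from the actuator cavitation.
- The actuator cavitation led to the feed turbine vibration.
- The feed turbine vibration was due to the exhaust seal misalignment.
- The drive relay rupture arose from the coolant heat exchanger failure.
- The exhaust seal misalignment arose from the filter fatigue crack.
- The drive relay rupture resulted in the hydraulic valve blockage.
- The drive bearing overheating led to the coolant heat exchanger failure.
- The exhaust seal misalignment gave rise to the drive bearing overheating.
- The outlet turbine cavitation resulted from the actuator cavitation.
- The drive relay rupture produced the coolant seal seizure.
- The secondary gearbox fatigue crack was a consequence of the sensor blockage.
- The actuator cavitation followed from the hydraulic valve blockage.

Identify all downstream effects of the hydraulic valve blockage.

Direct effects: the actuator cavitation.
2 steps out: the sensor blockage, the feed turbine vibration, the outlet turbine cavitation.
3 steps out: the secondary gearbox fatigue crack.
Not reachable from it: the filter fatigue crack, the exhaust seal misalignment, the drive bearing overheating, the coolant heat exchanger failure, the drive relay rupture, the coolant seal seizure, the actuator leak.

the actuator cavitation, the feed turbine vibration, the outlet turbine cavitation, the secondary gearbox fatigue crack, the sensor blockage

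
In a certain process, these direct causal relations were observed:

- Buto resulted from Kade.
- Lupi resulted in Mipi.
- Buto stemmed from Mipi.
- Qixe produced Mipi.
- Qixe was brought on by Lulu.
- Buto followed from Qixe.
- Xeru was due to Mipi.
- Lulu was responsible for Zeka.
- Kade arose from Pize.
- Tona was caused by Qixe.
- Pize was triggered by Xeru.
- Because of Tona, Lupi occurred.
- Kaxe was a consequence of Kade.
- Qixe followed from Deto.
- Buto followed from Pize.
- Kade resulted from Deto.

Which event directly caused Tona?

Upstream contributors include Deto, Lulu, but only Qixe feeds directly into Tona.

Qixe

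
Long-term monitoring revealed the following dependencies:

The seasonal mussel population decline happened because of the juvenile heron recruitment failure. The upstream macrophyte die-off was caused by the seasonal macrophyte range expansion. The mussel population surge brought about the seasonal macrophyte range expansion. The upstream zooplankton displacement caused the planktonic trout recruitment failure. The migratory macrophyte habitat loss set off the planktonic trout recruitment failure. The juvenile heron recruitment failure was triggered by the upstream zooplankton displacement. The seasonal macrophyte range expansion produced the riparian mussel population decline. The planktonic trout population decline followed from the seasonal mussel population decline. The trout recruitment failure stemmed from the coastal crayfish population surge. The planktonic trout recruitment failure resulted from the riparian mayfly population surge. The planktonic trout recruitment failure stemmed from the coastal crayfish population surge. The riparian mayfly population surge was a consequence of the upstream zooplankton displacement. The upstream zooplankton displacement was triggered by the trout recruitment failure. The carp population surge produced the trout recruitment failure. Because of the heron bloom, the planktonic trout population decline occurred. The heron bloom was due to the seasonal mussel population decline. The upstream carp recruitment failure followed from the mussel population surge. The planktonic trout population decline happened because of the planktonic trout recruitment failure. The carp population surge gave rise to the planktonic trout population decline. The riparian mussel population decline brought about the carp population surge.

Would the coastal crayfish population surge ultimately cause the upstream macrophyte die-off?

The coastal crayfish population surge leads to the trout recruitment failure, the upstream zooplankton displacement, the juvenile heron recruitment failure, the riparian mayfly population surge, the seasonal mussel population decline, the heron bloom, the planktonic trout recruitment failure, the planktonic trout population decline; the upstream macrophyte die-off is not among them.

No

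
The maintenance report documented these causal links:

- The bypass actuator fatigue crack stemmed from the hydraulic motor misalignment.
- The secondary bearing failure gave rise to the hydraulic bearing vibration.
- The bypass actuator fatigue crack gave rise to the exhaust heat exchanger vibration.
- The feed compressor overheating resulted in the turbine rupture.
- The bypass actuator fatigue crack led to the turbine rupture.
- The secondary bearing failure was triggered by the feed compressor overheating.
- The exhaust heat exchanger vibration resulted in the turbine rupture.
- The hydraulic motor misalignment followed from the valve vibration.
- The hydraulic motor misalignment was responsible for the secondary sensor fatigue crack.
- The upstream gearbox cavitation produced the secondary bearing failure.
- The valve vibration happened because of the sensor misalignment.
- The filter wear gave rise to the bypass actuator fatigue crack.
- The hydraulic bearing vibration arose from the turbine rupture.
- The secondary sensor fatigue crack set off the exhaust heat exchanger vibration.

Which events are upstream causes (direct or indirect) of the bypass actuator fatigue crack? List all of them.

the filter wear, the hydraulic motor misalignment, the sensor misalignment, the valve vibration

Immediate causes of the bypass actuator fatigue crack: the hydraulic motor misalignment, the filter wear.
Further upstream: the sensor misalignment, the valve vibration.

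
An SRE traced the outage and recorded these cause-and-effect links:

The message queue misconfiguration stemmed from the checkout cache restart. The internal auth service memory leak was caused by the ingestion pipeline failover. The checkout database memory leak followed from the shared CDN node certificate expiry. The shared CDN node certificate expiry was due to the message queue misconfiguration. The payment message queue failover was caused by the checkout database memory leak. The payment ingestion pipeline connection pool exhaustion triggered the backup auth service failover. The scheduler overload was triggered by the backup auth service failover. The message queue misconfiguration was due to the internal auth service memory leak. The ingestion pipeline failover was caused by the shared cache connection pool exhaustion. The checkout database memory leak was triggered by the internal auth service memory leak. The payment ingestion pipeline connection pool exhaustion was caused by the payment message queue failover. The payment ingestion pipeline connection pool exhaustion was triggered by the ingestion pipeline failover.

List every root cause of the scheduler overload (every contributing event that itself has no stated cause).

Tracing upstream from the scheduler overload: the scheduler overload ← the backup auth service failover ← the payment ingestion pipeline connection pool exhaustion ← the ingestion pipeline failover ← the shared cache connection pool exhaustion.
A separate upstream branch: the scheduler overload ← the backup auth service failover ← the payment ingestion pipeline connection pool exhaustion ← the payment message queue failover ← the checkout database memory leak ← the shared CDN node certificate expiry ← the message queue misconfiguration ← the checkout cache restart.
Each of those chain origins has no stated cause.

the checkout cache restart, the shared cache connection pool exhaustion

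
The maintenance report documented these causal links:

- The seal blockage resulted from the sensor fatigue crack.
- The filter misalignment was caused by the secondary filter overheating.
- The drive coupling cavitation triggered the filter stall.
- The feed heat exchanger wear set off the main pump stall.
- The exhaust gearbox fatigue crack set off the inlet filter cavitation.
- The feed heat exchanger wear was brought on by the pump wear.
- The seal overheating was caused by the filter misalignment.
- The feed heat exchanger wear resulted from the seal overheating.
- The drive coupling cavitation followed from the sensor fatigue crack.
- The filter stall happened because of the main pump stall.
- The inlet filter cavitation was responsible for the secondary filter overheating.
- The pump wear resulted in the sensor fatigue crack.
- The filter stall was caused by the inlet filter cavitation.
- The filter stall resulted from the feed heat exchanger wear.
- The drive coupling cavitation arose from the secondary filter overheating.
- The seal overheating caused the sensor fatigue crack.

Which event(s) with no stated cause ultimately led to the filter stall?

Tracing upstream from the filter stall: the filter stall ← the inlet filter cavitation ← the exhaust gearbox fatigue crack.
A separate upstream branch: the filter stall ← the feed heat exchanger wear ← the pump wear.
Each of those chain origins has no stated cause.

the exhaust gearbox fatigue crack, the pump wear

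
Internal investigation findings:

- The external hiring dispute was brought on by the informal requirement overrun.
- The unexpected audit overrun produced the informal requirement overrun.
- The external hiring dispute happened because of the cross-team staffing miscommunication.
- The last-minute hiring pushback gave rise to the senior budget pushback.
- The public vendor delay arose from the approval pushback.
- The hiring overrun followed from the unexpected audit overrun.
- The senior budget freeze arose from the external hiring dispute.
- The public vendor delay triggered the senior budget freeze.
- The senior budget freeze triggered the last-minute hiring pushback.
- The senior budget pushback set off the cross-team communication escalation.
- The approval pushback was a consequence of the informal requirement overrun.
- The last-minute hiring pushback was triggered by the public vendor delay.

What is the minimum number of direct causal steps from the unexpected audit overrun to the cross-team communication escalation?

Shortest chain: the unexpected audit overrun → the informal requirement overrun → the approval pushback → the public vendor delay → the last-minute hiring pushback → the senior budget pushback → the cross-team communication escalation.

6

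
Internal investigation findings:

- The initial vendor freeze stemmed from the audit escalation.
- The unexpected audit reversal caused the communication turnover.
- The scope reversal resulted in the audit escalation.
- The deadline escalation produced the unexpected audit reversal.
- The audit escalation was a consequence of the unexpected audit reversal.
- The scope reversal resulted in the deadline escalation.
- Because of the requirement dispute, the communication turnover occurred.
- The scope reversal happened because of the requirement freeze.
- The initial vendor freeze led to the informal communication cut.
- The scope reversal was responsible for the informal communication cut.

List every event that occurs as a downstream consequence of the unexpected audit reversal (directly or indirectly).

the audit escalation, the communication turnover, the informal communication cut, the initial vendor freeze

Direct effects: the communication turnover, the audit escalation.
2 steps out: the initial vendor freeze.
3 steps out: the informal communication cut.
Not reachable from it: the requirement freeze, the scope reversal, the deadline escalation, the requirement dispute.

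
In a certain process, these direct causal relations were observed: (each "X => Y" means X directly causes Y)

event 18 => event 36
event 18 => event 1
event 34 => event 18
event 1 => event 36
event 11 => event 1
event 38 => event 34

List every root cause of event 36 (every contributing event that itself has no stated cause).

event 11, event 38

Tracing upstream from event 36: event 36 ← event 18 ← event 34 ← event 38.
A separate upstream branch: event 36 ← event 1 ← event 11.
Each of those chain origins has no stated cause.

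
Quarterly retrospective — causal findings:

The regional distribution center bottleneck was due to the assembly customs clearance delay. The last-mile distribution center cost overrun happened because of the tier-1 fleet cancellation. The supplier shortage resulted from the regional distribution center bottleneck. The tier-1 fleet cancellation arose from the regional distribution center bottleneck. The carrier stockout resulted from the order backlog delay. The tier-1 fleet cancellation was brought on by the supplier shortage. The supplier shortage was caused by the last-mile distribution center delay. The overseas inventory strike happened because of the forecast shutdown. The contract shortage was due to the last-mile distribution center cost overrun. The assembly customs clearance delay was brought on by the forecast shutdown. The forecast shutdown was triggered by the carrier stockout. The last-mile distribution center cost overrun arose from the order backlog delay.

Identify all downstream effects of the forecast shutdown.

the assembly customs clearance delay, the contract shortage, the last-mile distribution center cost overrun, the overseas inventory strike, the regional distribution center bottleneck, the supplier shortage, the tier-1 fleet cancellation

Direct effects: the assembly customs clearance delay, the overseas inventory strike.
2 steps out: the regional distribution center bottleneck.
3 steps out: the supplier shortage, the tier-1 fleet cancellation.
4 steps out: the last-mile distribution center cost overrun.
5 steps out: the contract shortage.
Not reachable from it: the order backlog delay, the carrier stockout, the last-mile distribution center delay.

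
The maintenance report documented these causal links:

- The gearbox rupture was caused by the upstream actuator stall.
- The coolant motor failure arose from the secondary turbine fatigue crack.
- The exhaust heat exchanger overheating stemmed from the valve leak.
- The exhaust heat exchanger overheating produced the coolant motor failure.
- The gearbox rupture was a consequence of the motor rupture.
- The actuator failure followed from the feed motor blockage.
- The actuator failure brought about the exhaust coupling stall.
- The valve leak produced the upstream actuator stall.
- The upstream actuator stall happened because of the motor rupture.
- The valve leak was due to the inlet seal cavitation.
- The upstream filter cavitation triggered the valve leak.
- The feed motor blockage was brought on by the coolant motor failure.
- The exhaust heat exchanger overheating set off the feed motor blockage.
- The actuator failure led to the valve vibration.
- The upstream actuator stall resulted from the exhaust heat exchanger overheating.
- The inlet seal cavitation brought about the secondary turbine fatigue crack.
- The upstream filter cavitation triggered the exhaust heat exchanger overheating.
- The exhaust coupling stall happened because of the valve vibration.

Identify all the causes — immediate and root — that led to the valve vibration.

the actuator failure, the coolant motor failure, the exhaust heat exchanger overheating, the feed motor blockage, the inlet seal cavitation, the secondary turbine fatigue crack, the upstream filter cavitation, the valve leak

Immediate cause of the valve vibration: the actuator failure.
Further upstream: the inlet seal cavitation, the secondary turbine fatigue crack, the upstream filter cavitation, the valve leak, the exhaust heat exchanger overheating, the coolant motor failure, the feed motor blockage.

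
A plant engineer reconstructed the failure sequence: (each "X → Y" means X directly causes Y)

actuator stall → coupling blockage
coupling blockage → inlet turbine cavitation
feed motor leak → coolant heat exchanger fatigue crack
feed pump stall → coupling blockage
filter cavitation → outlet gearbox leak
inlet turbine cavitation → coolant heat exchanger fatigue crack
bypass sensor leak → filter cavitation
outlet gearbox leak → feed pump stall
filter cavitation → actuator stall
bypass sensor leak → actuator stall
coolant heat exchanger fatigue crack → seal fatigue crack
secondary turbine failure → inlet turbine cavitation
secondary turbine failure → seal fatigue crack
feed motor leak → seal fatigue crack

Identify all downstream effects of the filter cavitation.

Direct effects: the outlet gearbox leak, the actuator stall.
2 steps out: the feed pump stall, the coupling blockage.
3 steps out: the inlet turbine cavitation.
4 steps out: the coolant heat exchanger fatigue crack.
5 steps out: the seal fatigue crack.
Not reachable from it: the bypass sensor leak, the secondary turbine failure, the feed motor leak.

the actuator stall, the coolant heat exchanger fatigue crack, the coupling blockage, the feed pump stall, the inlet turbine cavitation, the outlet gearbox leak, the seal fatigue crack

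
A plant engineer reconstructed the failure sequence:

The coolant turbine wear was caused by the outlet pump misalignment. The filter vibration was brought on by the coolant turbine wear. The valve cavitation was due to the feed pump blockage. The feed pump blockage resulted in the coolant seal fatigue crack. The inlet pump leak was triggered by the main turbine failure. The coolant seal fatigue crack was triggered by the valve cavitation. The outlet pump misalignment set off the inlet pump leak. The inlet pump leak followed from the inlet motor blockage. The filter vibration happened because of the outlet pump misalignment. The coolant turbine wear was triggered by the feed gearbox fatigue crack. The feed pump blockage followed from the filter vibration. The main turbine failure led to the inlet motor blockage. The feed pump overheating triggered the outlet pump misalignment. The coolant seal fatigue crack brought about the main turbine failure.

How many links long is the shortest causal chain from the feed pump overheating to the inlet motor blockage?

6

Shortest chain: the feed pump overheating → the outlet pump misalignment → the filter vibration → the feed pump blockage → the coolant seal fatigue crack → the main turbine failure → the inlet motor blockage.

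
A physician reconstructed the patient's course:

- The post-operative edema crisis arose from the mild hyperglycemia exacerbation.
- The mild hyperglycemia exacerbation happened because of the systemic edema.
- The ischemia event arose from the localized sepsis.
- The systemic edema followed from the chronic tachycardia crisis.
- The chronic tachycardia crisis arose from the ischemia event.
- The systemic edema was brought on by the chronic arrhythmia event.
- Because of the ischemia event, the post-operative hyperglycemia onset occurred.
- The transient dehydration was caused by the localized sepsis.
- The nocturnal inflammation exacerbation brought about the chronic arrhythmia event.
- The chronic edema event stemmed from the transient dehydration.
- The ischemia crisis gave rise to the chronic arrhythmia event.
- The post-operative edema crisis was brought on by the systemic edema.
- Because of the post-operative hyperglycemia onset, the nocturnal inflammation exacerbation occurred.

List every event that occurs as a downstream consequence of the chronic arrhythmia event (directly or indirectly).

Direct effects: the systemic edema.
2 steps out: the mild hyperglycemia exacerbation, the post-operative edema crisis.
Not reachable from it: the localized sepsis, the transient dehydration, the ischemia event, the chronic edema event, the post-operative hyperglycemia onset, the chronic tachycardia crisis, the nocturnal inflammation exacerbation, the ischemia crisis.

the mild hyperglycemia exacerbation, the post-operative edema crisis, the systemic edema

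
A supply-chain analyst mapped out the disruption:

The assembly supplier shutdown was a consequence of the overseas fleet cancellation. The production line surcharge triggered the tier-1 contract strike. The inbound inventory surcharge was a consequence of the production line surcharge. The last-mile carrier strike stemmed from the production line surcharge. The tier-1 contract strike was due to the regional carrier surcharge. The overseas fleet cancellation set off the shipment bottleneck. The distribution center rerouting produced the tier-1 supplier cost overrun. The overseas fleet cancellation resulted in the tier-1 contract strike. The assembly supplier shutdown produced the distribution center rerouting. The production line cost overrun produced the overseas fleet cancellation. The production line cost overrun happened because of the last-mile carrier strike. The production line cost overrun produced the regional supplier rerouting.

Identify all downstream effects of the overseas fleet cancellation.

the assembly supplier shutdown, the distribution center rerouting, the shipment bottleneck, the tier-1 contract strike, the tier-1 supplier cost overrun

Direct effects: the shipment bottleneck, the tier-1 contract strike, the assembly supplier shutdown.
2 steps out: the distribution center rerouting.
3 steps out: the tier-1 supplier cost overrun.
Not reachable from it: the production line surcharge, the regional carrier surcharge, the inbound inventory surcharge, the last-mile carrier strike, the production line cost overrun, the regional supplier rerouting.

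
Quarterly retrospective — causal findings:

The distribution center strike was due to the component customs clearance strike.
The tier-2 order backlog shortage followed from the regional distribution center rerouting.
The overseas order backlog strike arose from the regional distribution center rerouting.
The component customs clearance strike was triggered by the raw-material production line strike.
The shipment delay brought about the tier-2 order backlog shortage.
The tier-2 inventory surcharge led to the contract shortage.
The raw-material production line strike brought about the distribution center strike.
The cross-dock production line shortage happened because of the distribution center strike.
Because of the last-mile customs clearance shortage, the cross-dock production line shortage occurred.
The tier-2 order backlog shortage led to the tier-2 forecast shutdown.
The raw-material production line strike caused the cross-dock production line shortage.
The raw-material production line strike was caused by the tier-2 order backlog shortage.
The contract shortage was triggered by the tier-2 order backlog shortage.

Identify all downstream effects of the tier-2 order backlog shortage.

the component customs clearance strike, the contract shortage, the cross-dock production line shortage, the distribution center strike, the raw-material production line strike, the tier-2 forecast shutdown

Direct effects: the raw-material production line strike, the tier-2 forecast shutdown, the contract shortage.
2 steps out: the component customs clearance strike, the distribution center strike, the cross-dock production line shortage.
Not reachable from it: the shipment delay, the regional distribution center rerouting, the overseas order backlog strike, the tier-2 inventory surcharge, the last-mile customs clearance shortage.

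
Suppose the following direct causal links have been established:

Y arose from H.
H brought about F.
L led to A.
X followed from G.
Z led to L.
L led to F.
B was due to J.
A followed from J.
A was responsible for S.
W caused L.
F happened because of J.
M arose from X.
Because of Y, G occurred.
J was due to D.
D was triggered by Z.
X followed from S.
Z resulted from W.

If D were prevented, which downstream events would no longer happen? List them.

B, J

Downstream of D: J, A, F, S, B, X, M.
Of those, still caused via another path: A, F, S, X, M.
The remainder have no surviving cause.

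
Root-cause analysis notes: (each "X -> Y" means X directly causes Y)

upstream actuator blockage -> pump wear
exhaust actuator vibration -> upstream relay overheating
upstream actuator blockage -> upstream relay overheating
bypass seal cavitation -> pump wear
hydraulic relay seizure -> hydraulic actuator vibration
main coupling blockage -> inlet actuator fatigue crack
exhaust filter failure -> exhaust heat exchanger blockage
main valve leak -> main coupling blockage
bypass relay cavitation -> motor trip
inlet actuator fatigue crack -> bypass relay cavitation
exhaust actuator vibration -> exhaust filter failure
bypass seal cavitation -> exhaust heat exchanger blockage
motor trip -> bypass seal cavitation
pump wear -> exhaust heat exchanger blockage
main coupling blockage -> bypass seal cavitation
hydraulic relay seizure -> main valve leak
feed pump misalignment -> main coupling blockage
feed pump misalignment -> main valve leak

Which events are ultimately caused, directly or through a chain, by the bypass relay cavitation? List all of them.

the bypass seal cavitation, the exhaust heat exchanger blockage, the motor trip, the pump wear

Direct effects: the motor trip.
2 steps out: the bypass seal cavitation.
3 steps out: the pump wear, the exhaust heat exchanger blockage.
Not reachable from it: the hydraulic relay seizure, the hydraulic actuator vibration, the exhaust actuator vibration, the feed pump misalignment, the main valve leak, the main coupling blockage, the upstream actuator blockage, the inlet actuator fatigue crack, the upstream relay overheating, the exhaust filter failure.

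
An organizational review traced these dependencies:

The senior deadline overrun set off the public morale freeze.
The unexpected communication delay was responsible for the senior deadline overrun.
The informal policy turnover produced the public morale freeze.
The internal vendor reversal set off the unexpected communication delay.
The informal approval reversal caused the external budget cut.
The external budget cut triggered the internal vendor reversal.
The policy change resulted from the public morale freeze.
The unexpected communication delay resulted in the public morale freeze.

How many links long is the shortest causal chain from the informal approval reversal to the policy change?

5

Shortest chain: the informal approval reversal → the external budget cut → the internal vendor reversal → the unexpected communication delay → the public morale freeze → the policy change.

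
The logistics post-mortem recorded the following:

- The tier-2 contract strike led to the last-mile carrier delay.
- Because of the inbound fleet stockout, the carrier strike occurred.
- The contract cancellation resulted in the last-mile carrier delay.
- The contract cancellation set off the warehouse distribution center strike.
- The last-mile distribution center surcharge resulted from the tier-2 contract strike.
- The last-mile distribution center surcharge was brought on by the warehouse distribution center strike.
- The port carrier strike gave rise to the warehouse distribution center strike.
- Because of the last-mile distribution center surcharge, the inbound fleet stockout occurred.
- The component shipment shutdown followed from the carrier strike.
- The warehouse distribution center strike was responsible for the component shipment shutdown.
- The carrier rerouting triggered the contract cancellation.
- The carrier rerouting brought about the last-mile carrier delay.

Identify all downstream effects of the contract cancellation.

Direct effects: the warehouse distribution center strike, the last-mile carrier delay.
2 steps out: the last-mile distribution center surcharge, the component shipment shutdown.
3 steps out: the inbound fleet stockout.
4 steps out: the carrier strike.
Not reachable from it: the port carrier strike, the carrier rerouting, the tier-2 contract strike.

the carrier strike, the component shipment shutdown, the inbound fleet stockout, the last-mile carrier delay, the last-mile distribution center surcharge, the warehouse distribution center strike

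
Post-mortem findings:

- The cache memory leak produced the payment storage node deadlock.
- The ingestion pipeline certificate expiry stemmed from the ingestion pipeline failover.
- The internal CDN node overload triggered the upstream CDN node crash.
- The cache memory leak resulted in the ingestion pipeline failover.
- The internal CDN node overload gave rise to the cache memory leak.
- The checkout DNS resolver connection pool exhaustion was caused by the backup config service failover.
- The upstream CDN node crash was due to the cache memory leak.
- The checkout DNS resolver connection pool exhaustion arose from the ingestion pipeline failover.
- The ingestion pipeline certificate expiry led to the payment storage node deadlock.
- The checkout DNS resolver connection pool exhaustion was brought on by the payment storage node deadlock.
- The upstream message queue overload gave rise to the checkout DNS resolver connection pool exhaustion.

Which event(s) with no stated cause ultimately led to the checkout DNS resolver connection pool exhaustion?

Tracing upstream from the checkout DNS resolver connection pool exhaustion: the checkout DNS resolver connection pool exhaustion ← the ingestion pipeline failover ← the cache memory leak ← the internal CDN node overload.
A separate upstream branch: the checkout DNS resolver connection pool exhaustion ← the backup config service failover.
A separate upstream branch: the checkout DNS resolver connection pool exhaustion ← the upstream message queue overload.
Each of those chain origins has no stated cause.

the backup config service failover, the internal CDN node overload, the upstream message queue overload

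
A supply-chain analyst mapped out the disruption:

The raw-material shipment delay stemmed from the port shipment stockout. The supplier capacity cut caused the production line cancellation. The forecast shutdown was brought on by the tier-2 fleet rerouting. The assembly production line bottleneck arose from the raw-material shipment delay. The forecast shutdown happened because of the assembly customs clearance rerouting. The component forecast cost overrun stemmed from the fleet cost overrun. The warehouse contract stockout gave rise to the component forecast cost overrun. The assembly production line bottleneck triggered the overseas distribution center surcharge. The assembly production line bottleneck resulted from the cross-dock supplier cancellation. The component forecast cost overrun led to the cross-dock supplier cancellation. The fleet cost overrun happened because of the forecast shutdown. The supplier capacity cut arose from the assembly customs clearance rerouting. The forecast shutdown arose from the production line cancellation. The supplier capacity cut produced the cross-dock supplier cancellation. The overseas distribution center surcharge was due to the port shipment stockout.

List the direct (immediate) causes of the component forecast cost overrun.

Upstream contributors include the assembly customs clearance rerouting, the tier-2 fleet rerouting, the supplier capacity cut, the production line cancellation, the forecast shutdown, but only the fleet cost overrun, the warehouse contract stockout feed directly into the component forecast cost overrun.

the fleet cost overrun, the warehouse contract stockout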